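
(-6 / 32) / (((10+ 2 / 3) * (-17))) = 9 / 8704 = 0.00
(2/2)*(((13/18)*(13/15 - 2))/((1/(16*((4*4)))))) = -28288/135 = -209.54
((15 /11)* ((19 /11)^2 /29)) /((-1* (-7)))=5415 /270193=0.02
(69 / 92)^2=9 / 16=0.56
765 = 765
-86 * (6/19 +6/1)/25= -2064/95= -21.73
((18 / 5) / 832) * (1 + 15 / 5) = 9 / 520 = 0.02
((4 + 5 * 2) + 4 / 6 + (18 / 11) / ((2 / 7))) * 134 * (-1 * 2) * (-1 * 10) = 1803640 / 33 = 54655.76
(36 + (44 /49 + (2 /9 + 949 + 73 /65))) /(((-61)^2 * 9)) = 28299328 /959962185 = 0.03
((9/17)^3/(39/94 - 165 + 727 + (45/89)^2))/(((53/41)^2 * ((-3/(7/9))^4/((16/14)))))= 3434469685136/4214907792104429601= 0.00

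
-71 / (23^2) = -71 / 529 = -0.13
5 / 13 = 0.38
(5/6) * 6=5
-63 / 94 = -0.67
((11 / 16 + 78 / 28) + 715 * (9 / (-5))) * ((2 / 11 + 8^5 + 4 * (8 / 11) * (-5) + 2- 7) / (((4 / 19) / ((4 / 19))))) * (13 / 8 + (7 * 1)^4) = -995370679790925 / 9856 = -100991343322.94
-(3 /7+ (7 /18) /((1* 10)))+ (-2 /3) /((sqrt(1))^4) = -1429 /1260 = -1.13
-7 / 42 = -1 / 6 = -0.17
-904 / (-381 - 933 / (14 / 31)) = 0.37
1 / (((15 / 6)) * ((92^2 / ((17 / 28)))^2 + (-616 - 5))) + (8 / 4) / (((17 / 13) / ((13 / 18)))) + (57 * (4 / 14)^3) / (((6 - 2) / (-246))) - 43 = -1822376011436199088 / 14737422678185025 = -123.66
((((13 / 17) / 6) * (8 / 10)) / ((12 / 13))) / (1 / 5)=169 / 306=0.55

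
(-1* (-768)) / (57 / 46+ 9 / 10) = 359.02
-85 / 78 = -1.09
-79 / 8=-9.88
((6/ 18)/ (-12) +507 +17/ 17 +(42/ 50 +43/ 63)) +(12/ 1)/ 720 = 178329/ 350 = 509.51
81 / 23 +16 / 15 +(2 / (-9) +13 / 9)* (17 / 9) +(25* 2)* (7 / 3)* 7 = 7671496 / 9315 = 823.56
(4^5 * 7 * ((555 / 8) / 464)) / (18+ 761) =31080 / 22591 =1.38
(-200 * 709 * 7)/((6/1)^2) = -248150/9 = -27572.22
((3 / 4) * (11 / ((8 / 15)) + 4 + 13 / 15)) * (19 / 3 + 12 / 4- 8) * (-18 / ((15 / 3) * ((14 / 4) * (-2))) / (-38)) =-69 / 200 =-0.34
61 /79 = 0.77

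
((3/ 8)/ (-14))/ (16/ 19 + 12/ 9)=-171/ 13888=-0.01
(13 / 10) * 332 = 2158 / 5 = 431.60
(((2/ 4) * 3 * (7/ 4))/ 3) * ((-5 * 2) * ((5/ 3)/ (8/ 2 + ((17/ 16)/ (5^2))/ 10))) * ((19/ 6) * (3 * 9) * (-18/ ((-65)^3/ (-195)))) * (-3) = -567000/ 47489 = -11.94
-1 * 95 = -95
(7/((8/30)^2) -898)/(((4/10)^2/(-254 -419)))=215242225/64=3363159.77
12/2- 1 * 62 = -56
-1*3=-3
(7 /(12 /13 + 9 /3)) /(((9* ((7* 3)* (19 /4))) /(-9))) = -52 /2907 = -0.02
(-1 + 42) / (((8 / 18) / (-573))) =-211437 / 4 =-52859.25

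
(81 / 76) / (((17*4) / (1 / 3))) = 0.01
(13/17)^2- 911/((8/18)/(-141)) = 334101727/1156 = 289015.33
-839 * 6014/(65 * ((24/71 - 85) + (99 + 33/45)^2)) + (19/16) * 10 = 65600858575/16384852744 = 4.00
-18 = -18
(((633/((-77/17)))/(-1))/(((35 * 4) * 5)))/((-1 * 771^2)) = -3587/10680123300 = -0.00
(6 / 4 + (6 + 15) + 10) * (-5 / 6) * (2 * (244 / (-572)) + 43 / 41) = -5.30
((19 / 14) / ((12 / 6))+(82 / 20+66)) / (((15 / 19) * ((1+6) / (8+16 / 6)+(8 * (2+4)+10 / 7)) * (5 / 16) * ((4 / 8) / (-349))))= -5606961408 / 1402375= -3998.19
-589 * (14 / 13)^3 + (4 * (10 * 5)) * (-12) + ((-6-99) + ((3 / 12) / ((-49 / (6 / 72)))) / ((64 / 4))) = -267928590229 / 82677504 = -3240.65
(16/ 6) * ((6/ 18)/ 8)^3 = 1/ 5184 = 0.00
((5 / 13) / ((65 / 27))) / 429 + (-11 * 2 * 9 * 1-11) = -5050894 / 24167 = -209.00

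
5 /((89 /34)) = 170 /89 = 1.91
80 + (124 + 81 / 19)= 3957 / 19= 208.26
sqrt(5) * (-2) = -2 * sqrt(5) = -4.47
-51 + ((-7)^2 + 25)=23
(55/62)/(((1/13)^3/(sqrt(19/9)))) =120835*sqrt(19)/186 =2831.76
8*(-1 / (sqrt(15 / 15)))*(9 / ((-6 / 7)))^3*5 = 46305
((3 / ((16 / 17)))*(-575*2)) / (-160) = 5865 / 256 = 22.91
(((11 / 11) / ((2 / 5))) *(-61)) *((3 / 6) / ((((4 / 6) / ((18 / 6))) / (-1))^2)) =-24705 / 16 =-1544.06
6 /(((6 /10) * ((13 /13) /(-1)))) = -10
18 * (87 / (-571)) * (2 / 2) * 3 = -4698 / 571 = -8.23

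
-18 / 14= -9 / 7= -1.29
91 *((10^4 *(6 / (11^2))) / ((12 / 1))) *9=4095000 / 121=33842.98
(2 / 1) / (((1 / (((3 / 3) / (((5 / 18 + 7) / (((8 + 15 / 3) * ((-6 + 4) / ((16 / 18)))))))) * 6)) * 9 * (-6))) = 117 / 131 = 0.89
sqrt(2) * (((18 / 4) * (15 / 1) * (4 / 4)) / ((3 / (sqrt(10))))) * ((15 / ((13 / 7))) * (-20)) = -16254.49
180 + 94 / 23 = 4234 / 23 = 184.09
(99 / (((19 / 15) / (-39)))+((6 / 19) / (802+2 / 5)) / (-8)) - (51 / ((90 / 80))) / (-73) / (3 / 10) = -610214216975 / 200327184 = -3046.09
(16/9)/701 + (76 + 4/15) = 2405912/31545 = 76.27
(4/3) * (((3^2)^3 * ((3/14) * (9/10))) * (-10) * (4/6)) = -8748/7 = -1249.71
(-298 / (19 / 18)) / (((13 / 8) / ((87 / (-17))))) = 3733344 / 4199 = 889.10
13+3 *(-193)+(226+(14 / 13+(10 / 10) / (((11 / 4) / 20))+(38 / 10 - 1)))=-328.85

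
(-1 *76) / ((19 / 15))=-60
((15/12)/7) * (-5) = -25/28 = -0.89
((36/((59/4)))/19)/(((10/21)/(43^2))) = 2795688/5605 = 498.78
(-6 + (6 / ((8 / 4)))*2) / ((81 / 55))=0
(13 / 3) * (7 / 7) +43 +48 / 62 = 4474 / 93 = 48.11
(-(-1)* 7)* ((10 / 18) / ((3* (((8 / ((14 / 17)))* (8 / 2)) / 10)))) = 1225 / 3672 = 0.33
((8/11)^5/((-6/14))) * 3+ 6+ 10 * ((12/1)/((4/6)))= 29726110/161051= 184.58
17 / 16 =1.06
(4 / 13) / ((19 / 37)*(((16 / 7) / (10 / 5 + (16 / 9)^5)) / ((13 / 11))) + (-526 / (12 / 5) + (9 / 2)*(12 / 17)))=-61642387464 / 43260921451393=-0.00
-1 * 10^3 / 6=-500 / 3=-166.67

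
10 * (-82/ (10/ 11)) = -902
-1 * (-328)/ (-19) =-328/ 19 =-17.26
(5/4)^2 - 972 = -15527/16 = -970.44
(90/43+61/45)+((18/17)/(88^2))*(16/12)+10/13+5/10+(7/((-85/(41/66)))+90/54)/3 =2175929497/413950680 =5.26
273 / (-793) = -21 / 61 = -0.34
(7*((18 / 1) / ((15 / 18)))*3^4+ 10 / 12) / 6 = 367441 / 180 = 2041.34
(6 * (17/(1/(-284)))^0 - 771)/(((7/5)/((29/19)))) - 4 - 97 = -124358/133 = -935.02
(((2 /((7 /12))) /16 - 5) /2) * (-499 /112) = 33433 /3136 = 10.66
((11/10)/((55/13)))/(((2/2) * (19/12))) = 78/475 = 0.16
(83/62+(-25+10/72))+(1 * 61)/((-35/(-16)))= 170431/39060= 4.36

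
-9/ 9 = -1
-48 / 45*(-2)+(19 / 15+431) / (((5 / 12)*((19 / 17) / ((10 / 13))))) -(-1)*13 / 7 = 18621797 / 25935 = 718.02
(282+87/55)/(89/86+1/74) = 8271609/30580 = 270.49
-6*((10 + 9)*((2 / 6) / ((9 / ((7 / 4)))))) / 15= -133 / 270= -0.49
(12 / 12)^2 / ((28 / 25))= 25 / 28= 0.89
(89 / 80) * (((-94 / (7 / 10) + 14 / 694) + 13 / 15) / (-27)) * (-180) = -108143633 / 109305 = -989.37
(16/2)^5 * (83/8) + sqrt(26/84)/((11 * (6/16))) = 4 * sqrt(546)/693 + 339968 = 339968.13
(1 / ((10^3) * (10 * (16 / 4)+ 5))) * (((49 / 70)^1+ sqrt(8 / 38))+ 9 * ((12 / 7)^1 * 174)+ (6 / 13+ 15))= sqrt(19) / 427500+ 2457667 / 40950000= 0.06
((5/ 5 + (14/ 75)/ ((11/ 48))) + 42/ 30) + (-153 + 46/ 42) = -858686/ 5775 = -148.69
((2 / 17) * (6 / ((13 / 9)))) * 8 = 864 / 221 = 3.91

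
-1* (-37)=37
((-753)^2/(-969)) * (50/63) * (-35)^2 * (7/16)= -1929405625/7752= -248891.33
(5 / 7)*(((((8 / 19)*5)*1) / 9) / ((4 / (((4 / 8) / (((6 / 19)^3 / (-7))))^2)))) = 433317325 / 839808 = 515.97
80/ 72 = 10/ 9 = 1.11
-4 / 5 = -0.80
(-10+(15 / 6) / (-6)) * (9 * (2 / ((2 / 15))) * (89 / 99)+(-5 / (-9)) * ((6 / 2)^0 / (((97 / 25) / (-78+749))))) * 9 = -65252500 / 3201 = -20385.04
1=1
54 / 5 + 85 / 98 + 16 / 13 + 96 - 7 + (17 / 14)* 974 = 8182981 / 6370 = 1284.61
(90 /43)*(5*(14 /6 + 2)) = 1950 /43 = 45.35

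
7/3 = 2.33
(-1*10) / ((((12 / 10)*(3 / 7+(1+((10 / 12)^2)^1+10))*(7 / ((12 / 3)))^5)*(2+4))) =-10240 / 1467011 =-0.01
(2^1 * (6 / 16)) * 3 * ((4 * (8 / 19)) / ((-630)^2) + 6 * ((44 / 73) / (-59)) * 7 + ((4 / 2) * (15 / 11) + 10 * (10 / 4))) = 2438239733441 / 39697188300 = 61.42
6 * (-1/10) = -3/5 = -0.60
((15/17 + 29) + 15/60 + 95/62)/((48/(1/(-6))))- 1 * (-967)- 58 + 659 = 951872323/607104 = 1567.89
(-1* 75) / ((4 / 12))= -225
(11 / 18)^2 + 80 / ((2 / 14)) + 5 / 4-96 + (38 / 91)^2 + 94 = 750981107 / 1341522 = 559.80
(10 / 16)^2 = 25 / 64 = 0.39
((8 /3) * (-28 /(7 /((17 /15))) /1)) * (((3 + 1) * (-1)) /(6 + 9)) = 2176 /675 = 3.22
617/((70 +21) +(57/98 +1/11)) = 665126/98823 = 6.73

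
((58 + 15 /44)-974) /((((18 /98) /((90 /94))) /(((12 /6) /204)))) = -9870805 /210936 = -46.80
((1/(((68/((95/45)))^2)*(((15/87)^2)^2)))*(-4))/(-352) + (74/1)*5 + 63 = 8920020688441/20599920000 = 433.01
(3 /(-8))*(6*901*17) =-137853 /4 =-34463.25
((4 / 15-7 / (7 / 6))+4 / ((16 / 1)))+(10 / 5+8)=271 / 60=4.52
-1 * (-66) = 66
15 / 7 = 2.14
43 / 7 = 6.14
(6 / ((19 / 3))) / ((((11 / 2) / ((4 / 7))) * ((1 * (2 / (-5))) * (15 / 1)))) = -24 / 1463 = -0.02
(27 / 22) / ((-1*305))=-27 / 6710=-0.00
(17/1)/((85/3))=3/5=0.60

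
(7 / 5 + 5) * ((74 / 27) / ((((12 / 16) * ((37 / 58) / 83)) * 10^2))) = 308096 / 10125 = 30.43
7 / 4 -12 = -41 / 4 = -10.25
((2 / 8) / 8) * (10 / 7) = 5 / 112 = 0.04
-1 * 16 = -16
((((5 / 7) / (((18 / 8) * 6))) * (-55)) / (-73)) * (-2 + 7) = 0.20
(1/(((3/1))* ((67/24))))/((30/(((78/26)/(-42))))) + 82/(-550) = -57797/386925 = -0.15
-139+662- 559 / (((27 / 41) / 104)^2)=-10163186797 / 729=-13941271.33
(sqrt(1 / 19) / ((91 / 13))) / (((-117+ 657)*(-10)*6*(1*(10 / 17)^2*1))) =-289*sqrt(19) / 430920000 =-0.00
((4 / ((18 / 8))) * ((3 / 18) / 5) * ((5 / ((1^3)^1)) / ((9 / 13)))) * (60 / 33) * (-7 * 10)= -145600 / 2673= -54.47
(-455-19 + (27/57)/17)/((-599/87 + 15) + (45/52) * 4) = -40.94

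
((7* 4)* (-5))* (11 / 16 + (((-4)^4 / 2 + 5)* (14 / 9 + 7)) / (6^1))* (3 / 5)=-575575 / 36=-15988.19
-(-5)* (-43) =-215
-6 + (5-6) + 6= -1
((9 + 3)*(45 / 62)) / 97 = 270 / 3007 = 0.09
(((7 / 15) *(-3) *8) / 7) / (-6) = 4 / 15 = 0.27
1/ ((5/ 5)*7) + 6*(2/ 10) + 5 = 222/ 35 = 6.34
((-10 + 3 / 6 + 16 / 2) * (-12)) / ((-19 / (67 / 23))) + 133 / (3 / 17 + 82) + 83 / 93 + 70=3960158552 / 56775477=69.75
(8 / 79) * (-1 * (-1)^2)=-8 / 79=-0.10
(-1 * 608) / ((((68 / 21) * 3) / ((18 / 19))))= -1008 / 17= -59.29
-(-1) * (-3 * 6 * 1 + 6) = -12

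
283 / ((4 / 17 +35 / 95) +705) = 91409 / 227910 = 0.40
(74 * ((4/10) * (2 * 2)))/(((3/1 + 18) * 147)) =592/15435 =0.04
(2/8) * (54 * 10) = 135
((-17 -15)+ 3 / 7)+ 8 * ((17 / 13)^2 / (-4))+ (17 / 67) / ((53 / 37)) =-146249538 / 4200833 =-34.81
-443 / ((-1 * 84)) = 443 / 84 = 5.27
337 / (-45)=-337 / 45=-7.49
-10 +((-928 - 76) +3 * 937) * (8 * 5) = 72270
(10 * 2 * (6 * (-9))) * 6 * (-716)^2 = -3322010880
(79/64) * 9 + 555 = 566.11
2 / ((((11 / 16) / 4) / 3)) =384 / 11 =34.91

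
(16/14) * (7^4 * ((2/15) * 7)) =38416/15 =2561.07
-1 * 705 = -705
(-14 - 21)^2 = 1225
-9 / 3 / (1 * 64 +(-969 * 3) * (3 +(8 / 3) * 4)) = 3 / 39665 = 0.00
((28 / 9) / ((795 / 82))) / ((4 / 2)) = 1148 / 7155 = 0.16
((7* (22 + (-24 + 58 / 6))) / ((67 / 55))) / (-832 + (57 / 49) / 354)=-10239922 / 193386321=-0.05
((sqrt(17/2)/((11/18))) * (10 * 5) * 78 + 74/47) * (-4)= -140400 * sqrt(34)/11 - 296/47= -74430.45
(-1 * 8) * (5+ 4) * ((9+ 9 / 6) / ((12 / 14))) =-882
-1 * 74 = -74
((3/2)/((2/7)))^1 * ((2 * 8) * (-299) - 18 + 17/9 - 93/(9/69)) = -173663/6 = -28943.83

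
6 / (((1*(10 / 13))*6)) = 13 / 10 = 1.30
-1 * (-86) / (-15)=-86 / 15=-5.73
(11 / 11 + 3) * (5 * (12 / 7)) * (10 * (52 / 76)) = 31200 / 133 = 234.59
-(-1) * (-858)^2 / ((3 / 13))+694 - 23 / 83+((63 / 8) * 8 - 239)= 264816623 / 83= 3190561.72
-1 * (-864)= 864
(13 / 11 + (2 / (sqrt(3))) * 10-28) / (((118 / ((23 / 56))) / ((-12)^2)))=-1035 / 77 + 1380 * sqrt(3) / 413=-7.65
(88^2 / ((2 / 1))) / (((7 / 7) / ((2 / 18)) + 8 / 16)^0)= 3872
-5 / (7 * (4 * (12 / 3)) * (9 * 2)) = -5 / 2016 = -0.00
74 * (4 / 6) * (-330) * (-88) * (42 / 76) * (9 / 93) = 45128160 / 589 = 76618.27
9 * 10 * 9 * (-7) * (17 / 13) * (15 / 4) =-722925 / 26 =-27804.81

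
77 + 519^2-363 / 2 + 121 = 538755 / 2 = 269377.50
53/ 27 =1.96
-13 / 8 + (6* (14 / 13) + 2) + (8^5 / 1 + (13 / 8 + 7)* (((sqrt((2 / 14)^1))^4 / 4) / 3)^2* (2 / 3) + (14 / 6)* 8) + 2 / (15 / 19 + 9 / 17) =41862411267829 / 1276486848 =32795.02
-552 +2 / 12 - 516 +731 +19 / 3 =-661 / 2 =-330.50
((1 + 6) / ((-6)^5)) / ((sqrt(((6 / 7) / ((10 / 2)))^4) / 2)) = -8575 / 139968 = -0.06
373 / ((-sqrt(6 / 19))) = -663.76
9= 9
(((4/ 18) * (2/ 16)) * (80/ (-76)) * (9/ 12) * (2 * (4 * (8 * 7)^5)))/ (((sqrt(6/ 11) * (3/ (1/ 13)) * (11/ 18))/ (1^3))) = -5507317760 * sqrt(66)/ 8151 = -5489100.85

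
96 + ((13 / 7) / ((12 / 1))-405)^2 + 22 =1157308657 / 7056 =164017.67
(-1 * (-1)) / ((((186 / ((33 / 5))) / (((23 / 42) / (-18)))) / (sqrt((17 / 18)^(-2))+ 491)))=-60467 / 113832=-0.53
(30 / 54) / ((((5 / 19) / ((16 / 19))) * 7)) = 16 / 63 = 0.25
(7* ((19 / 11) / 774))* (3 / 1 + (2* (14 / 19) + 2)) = 287 / 2838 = 0.10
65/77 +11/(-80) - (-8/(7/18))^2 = -18217209/43120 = -422.48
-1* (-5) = 5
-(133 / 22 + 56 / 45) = -7217 / 990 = -7.29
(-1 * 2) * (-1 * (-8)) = -16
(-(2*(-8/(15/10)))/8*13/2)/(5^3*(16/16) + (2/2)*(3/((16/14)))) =208/3063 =0.07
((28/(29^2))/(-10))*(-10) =28/841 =0.03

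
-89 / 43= -2.07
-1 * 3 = -3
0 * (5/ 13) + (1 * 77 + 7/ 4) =315/ 4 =78.75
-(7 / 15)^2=-49 / 225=-0.22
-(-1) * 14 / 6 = 7 / 3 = 2.33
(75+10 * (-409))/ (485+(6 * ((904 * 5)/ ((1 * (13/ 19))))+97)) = -52195/ 522846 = -0.10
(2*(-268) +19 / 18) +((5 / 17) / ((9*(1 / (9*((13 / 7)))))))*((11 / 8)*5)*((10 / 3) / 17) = -38905309 / 72828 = -534.21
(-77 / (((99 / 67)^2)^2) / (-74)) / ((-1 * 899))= -141057847 / 580951001466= -0.00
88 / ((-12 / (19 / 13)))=-418 / 39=-10.72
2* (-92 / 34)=-92 / 17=-5.41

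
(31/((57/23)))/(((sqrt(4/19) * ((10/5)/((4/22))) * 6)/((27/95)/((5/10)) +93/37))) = 2574643 * sqrt(19)/8815620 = 1.27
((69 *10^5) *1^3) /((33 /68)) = 156400000 /11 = 14218181.82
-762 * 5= -3810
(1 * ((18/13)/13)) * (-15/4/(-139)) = 135/46982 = 0.00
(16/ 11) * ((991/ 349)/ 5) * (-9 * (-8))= 1141632/ 19195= 59.48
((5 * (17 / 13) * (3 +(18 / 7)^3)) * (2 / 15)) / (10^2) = 38879 / 222950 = 0.17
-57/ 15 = -19/ 5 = -3.80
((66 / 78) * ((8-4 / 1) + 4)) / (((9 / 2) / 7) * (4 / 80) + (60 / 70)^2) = 172480 / 19539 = 8.83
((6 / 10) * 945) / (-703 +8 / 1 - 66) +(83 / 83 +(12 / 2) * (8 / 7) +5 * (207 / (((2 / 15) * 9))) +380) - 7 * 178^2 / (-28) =9170.61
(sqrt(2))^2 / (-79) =-2 / 79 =-0.03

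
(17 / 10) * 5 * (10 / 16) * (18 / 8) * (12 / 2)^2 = 6885 / 16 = 430.31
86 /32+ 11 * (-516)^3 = -24180304853 /16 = -1511269053.31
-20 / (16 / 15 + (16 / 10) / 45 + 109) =-4500 / 24773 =-0.18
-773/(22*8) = -773/176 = -4.39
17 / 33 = 0.52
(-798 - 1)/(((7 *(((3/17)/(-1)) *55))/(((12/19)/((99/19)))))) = 54332/38115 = 1.43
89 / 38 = 2.34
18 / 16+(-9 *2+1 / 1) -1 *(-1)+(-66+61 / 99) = -63565 / 792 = -80.26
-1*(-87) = 87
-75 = -75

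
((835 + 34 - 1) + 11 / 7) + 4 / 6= 18275 / 21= 870.24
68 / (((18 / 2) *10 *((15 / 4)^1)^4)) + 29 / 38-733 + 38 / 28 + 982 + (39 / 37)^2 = 104625669160708 / 414794165625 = 252.24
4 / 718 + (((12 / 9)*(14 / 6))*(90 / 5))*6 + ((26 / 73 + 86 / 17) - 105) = 105329851 / 445519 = 236.42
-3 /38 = -0.08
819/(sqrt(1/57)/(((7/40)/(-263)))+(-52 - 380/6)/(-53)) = -127060536330 *sqrt(57)/233127001301 - 20973784923/466254002602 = -4.16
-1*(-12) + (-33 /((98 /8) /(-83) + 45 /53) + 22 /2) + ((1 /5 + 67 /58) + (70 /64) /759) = -22.69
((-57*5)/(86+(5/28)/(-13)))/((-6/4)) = 69160/31299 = 2.21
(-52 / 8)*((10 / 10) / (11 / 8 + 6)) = -52 / 59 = -0.88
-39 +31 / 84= -3245 / 84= -38.63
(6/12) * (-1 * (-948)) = 474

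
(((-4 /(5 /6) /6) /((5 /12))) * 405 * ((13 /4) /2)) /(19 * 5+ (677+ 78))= -3159 /2125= -1.49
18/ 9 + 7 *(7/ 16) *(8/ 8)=81/ 16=5.06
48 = 48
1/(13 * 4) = 1/52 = 0.02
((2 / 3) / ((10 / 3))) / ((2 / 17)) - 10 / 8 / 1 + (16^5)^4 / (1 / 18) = 435213295061266502894223369 / 20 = 21760664753063325144711170.00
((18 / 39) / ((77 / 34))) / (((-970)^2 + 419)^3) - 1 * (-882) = 882.00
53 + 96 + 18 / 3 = 155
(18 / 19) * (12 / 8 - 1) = 9 / 19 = 0.47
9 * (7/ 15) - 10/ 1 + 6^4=6451/ 5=1290.20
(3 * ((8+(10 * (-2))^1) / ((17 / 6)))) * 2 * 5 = -2160 / 17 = -127.06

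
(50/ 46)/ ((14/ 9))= 225/ 322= 0.70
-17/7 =-2.43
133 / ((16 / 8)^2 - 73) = -133 / 69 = -1.93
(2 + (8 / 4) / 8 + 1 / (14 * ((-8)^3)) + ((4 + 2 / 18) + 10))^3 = 1175841518215667239 / 268485921865728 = 4379.53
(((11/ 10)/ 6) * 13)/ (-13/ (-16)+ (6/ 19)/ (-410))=445588/ 151761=2.94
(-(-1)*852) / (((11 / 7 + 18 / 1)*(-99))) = -1988 / 4521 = -0.44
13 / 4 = 3.25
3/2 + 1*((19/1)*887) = 33709/2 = 16854.50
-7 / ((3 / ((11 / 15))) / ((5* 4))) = -308 / 9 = -34.22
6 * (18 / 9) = 12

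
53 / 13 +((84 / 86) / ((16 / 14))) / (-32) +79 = 5942409 / 71552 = 83.05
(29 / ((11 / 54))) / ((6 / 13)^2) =14703 / 22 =668.32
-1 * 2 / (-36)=1 / 18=0.06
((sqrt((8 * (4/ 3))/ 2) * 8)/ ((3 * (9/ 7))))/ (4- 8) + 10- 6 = 4- 56 * sqrt(3)/ 81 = 2.80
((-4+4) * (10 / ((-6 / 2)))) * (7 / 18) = 0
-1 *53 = -53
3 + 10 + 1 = 14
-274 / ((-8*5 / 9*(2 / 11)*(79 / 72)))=122067 / 395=309.03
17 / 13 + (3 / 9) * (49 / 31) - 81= -95711 / 1209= -79.17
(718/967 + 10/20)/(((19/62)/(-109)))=-8119737/18373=-441.94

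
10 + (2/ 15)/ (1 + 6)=1052/ 105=10.02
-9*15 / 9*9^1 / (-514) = 135 / 514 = 0.26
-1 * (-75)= 75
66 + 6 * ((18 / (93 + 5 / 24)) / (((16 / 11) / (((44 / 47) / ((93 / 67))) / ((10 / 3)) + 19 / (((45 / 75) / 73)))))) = 31087954788 / 16296545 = 1907.64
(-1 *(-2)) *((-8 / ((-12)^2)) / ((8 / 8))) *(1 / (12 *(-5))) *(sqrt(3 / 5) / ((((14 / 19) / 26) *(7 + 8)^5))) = 247 *sqrt(15) / 14352187500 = 0.00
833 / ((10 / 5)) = 833 / 2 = 416.50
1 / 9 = 0.11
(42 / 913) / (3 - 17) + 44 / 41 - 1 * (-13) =526678 / 37433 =14.07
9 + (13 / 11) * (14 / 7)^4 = 307 / 11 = 27.91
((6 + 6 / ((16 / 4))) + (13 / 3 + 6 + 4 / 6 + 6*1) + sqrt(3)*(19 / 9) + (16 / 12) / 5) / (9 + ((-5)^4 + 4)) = 19*sqrt(3) / 5742 + 743 / 19140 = 0.04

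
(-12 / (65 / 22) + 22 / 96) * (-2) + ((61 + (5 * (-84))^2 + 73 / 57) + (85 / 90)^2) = 141226081771 / 800280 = 176470.84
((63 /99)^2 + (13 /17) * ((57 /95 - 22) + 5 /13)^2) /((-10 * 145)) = -226051401 /969361250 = -0.23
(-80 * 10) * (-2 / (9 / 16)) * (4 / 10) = 10240 / 9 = 1137.78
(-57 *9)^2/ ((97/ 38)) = 10000422/ 97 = 103097.13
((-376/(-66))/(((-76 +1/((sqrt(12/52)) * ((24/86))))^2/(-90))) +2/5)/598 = 2073179227019/4017056150094845- 19109799936 * sqrt(39)/4017056150094845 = 0.00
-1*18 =-18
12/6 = 2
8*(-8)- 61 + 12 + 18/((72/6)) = -223/2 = -111.50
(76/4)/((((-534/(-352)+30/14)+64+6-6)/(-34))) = -795872/83357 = -9.55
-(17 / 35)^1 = -17 / 35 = -0.49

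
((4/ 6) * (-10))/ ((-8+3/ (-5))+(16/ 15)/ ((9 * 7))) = 6300/ 8111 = 0.78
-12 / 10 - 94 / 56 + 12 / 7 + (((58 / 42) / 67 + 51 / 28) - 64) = -445472 / 7035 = -63.32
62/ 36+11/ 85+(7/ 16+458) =5633939/ 12240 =460.29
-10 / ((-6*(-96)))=-5 / 288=-0.02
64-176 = -112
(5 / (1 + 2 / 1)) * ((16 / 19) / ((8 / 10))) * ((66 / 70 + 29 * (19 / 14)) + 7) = 4730 / 57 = 82.98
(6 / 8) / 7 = 3 / 28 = 0.11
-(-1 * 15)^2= -225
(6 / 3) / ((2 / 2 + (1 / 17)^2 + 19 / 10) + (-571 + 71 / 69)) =-398820 / 113078941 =-0.00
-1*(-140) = 140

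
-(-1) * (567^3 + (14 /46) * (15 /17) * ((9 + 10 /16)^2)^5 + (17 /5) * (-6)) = 4229151998698210132917 /2099165265920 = 2014682725.25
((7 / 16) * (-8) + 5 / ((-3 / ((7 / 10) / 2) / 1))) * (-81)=1323 / 4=330.75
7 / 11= 0.64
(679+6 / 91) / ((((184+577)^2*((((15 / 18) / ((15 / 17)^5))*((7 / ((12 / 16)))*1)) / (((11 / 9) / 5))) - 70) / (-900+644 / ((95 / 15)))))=-4893399286875 / 310996923636763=-0.02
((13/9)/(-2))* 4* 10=-260/9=-28.89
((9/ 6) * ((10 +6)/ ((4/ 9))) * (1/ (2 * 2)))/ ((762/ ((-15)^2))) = 2025/ 508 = 3.99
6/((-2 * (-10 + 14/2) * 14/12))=6/7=0.86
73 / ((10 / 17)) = 1241 / 10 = 124.10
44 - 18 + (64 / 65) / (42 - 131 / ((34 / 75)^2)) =1163191886 / 44740995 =26.00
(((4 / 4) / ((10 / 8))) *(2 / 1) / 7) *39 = 312 / 35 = 8.91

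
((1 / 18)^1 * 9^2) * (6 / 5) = 27 / 5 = 5.40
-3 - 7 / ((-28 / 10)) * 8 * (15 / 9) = 30.33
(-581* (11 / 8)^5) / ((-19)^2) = -93570631 / 11829248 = -7.91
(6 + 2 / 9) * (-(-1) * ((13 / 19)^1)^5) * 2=41584816 / 22284891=1.87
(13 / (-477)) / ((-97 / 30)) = 130 / 15423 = 0.01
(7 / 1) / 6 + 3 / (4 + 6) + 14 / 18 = 101 / 45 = 2.24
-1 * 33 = -33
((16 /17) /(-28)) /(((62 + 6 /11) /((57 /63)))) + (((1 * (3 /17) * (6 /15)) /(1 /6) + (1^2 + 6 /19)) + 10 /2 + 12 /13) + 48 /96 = 4332648323 /530837580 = 8.16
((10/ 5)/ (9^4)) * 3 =2/ 2187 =0.00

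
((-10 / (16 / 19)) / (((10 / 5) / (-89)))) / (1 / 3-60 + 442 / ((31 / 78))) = 786315 / 1566064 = 0.50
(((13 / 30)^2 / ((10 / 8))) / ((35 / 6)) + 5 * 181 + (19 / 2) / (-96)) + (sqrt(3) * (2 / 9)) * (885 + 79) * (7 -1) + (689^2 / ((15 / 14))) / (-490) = 194969 / 280000 + 3856 * sqrt(3) / 3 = 2226.96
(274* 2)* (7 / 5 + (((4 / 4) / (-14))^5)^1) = 515772531 / 672280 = 767.20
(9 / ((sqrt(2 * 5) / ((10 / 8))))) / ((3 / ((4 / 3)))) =sqrt(10) / 2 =1.58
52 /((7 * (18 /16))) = 416 /63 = 6.60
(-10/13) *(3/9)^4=-10/1053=-0.01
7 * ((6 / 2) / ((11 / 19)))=399 / 11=36.27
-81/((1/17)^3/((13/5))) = -5173389/5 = -1034677.80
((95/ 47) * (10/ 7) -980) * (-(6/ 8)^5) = 39058605/ 168448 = 231.87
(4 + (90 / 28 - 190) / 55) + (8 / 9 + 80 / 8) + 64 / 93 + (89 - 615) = -22076749 / 42966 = -513.82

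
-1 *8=-8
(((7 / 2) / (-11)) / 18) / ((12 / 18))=-7 / 264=-0.03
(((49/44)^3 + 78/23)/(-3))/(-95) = 9350279/558381120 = 0.02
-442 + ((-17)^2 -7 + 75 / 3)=-135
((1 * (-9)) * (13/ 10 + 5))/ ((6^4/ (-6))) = 21/ 80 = 0.26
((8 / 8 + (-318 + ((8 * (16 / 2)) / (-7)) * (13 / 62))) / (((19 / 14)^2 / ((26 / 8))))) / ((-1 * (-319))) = -6297655 / 3569929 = -1.76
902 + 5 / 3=2711 / 3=903.67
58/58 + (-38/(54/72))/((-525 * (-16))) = 3131/3150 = 0.99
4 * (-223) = -892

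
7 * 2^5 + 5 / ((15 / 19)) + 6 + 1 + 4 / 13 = 9268 / 39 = 237.64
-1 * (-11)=11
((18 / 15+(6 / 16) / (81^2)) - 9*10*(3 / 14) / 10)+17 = 9964007 / 612360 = 16.27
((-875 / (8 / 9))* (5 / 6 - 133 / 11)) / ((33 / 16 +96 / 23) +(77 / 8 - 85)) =-14952875 / 93291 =-160.28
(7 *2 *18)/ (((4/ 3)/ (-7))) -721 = -2044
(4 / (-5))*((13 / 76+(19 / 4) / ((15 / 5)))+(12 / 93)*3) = -15136 / 8835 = -1.71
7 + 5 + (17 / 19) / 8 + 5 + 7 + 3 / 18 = 11071 / 456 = 24.28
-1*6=-6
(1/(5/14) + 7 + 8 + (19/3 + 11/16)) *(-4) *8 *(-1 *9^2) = 321678/5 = 64335.60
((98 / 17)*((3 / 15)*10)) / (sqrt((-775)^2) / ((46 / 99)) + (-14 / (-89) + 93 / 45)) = 12036360 / 1743595633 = 0.01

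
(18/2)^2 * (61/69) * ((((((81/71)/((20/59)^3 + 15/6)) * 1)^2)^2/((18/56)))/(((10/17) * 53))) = 0.29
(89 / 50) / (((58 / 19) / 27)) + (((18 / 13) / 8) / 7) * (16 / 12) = 4163487 / 263900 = 15.78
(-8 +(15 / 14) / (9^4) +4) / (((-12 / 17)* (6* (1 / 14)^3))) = 102015011 / 39366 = 2591.45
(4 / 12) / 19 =1 / 57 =0.02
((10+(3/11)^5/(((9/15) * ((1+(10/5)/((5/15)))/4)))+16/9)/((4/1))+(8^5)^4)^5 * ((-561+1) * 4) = -70092016373378391990938437163410837041987816916716540146568329072186423745961897229788074642615122688478914783666004132082337070/15361083015539871166738130813608899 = -4562960586989248891515117000000000000000000000000000000000000000000000000000000000000000000000.00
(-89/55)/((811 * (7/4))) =-356/312235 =-0.00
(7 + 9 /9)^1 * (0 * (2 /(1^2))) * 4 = 0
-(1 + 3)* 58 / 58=-4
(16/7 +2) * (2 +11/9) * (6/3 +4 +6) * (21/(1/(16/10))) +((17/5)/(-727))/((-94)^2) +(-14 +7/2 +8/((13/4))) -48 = 2301492972509/417545180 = 5511.96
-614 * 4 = -2456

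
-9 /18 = -1 /2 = -0.50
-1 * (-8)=8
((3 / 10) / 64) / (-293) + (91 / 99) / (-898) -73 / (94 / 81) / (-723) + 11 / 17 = 1176551617559993 / 1605066209239680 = 0.73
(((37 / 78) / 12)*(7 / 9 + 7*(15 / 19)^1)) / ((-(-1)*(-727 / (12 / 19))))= -19943 / 92118897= -0.00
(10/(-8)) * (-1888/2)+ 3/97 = 114463/97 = 1180.03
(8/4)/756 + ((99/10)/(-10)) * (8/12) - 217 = -1028431/4725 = -217.66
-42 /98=-3 /7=-0.43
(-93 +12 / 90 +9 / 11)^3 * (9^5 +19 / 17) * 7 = -24618948169173655808 / 76366125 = -322380481780.03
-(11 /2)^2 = -121 /4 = -30.25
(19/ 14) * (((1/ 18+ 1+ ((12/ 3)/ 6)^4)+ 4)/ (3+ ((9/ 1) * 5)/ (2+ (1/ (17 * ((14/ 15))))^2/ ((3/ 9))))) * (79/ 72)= 7661618527/ 24845649696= 0.31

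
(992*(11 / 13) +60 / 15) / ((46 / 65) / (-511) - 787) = -28013020 / 26140251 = -1.07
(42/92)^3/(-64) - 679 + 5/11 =-678.55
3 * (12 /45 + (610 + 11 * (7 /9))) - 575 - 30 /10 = 19177 /15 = 1278.47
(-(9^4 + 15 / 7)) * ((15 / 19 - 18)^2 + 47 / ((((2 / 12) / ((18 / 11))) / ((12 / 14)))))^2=-893987104370274018 / 284669077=-3140443330.87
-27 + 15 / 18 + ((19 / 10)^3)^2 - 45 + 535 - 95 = 1247637643 / 3000000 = 415.88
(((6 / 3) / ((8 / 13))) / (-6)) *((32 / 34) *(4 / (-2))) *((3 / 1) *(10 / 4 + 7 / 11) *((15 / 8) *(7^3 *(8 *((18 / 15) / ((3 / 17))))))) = 3692052 / 11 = 335641.09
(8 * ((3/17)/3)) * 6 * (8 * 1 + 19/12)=460/17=27.06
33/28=1.18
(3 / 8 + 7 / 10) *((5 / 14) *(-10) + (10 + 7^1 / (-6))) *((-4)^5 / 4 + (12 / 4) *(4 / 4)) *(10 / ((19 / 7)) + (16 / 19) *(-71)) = 1281470047 / 15960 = 80292.61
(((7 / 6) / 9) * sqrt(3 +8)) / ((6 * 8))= 7 * sqrt(11) / 2592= 0.01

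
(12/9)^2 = 16/9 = 1.78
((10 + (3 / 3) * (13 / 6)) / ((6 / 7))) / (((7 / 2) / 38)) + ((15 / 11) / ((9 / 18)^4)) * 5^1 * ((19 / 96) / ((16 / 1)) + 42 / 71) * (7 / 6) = 230.97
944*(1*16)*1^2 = 15104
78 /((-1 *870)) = -0.09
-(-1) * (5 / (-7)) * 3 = -15 / 7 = -2.14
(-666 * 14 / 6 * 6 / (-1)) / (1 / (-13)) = -121212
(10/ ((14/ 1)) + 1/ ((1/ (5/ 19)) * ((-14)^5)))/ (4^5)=7299035/ 10463903744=0.00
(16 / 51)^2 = 256 / 2601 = 0.10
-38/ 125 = -0.30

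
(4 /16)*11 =2.75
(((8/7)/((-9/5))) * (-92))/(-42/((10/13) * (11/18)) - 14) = -0.57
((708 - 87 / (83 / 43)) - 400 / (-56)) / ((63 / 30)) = 3893110 / 12201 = 319.08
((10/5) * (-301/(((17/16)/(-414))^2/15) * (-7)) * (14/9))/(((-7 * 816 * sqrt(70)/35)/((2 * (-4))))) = 51360906240 * sqrt(70)/4913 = 87465127.57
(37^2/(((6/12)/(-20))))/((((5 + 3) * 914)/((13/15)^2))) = -231361/41130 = -5.63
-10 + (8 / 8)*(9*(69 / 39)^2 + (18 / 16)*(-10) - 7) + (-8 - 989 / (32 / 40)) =-420583 / 338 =-1244.33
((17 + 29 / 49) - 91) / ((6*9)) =-1199 / 882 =-1.36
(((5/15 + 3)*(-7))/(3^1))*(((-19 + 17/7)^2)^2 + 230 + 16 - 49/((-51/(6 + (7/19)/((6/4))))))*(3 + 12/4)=-10562235058360/2991303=-3530981.33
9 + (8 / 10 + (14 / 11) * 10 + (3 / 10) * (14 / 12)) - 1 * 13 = 2173 / 220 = 9.88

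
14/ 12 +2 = 19/ 6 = 3.17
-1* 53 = -53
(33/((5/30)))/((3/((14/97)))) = 9.53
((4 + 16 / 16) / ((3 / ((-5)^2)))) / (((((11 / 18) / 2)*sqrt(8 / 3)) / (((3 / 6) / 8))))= 375*sqrt(6) / 176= 5.22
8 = 8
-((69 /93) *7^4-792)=-30671 /31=-989.39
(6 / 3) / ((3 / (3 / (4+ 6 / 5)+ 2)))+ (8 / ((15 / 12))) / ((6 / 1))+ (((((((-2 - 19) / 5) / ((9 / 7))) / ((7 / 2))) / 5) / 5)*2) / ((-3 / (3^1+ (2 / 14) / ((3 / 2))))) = 25111 / 8775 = 2.86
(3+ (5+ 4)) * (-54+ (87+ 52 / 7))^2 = 961068 / 49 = 19613.63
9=9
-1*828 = -828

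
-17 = -17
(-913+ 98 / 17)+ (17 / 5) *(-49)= -91276 / 85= -1073.84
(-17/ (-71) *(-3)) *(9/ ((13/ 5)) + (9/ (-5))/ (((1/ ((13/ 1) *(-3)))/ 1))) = -244188/ 4615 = -52.91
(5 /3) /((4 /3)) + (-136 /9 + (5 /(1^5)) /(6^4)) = -17959 /1296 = -13.86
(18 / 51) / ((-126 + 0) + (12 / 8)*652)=1 / 2414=0.00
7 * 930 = 6510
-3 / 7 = -0.43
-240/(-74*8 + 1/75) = 18000/44399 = 0.41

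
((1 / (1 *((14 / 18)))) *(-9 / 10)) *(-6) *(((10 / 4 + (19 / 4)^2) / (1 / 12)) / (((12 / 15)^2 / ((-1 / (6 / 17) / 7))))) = -8282655 / 6272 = -1320.58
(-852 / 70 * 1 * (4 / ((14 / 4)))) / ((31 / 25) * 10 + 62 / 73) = -20732 / 19747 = -1.05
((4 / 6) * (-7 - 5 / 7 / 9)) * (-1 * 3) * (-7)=-892 / 9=-99.11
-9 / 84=-3 / 28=-0.11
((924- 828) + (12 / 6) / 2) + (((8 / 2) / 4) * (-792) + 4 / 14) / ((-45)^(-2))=-11221871 / 7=-1603124.43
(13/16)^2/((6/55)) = 9295/1536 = 6.05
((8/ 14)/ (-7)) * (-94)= 376/ 49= 7.67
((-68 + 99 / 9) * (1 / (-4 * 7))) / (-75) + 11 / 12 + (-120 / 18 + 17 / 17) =-836 / 175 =-4.78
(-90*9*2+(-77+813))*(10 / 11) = -8840 / 11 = -803.64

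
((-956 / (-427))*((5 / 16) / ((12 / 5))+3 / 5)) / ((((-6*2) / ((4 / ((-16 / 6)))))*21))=167539 / 17216640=0.01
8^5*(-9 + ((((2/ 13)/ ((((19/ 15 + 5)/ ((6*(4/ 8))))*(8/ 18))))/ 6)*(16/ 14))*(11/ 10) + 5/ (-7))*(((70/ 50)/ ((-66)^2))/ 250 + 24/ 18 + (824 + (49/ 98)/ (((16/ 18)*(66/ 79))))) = -108952806410532352/ 415861875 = -261992774.43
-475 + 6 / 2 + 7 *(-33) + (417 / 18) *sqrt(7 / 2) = -703 + 139 *sqrt(14) / 12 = -659.66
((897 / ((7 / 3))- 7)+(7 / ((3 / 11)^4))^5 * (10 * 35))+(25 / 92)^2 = 234469113969278675258956718381063 / 206585002190448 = 1134976457550992394.27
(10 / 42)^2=25 / 441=0.06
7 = 7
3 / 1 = 3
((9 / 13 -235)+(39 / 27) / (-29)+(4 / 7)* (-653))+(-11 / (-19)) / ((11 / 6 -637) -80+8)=-1163203380763 / 1914734367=-607.50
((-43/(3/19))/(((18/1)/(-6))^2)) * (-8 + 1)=5719/27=211.81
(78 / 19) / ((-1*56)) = -39 / 532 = -0.07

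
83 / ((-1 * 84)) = -0.99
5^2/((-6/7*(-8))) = 175/48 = 3.65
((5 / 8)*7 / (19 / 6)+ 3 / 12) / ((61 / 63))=1953 / 1159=1.69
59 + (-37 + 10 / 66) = 731 / 33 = 22.15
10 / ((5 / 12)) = 24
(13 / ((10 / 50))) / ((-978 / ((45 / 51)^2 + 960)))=-6016075 / 94214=-63.86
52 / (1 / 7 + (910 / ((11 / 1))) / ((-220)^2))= 19379360 / 53877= 359.70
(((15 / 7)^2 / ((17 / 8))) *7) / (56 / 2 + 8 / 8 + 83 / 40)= 72000 / 147917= 0.49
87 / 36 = 29 / 12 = 2.42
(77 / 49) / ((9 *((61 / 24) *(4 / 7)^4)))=0.64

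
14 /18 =7 /9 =0.78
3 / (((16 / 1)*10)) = 3 / 160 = 0.02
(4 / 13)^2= 16 / 169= 0.09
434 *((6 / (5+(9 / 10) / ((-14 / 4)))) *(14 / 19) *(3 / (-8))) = -478485 / 3154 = -151.71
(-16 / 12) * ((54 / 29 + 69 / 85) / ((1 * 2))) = -4394 / 2465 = -1.78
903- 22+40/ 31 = 27351/ 31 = 882.29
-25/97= -0.26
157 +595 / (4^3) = 10643 / 64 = 166.30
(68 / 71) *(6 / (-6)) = -68 / 71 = -0.96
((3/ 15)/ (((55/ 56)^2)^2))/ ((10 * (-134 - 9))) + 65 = 2126371567127/ 32713484375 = 65.00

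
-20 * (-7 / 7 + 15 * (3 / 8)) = -185 / 2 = -92.50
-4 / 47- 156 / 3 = -2448 / 47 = -52.09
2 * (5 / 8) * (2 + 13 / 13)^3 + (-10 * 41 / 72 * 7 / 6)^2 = 3633865 / 46656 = 77.89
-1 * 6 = -6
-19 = -19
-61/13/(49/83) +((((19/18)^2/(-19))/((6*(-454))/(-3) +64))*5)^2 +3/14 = -7.73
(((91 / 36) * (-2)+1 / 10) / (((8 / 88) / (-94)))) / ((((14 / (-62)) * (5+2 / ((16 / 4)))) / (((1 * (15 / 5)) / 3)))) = -1299644 / 315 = -4125.85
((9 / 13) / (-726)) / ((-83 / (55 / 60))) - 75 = -7121399 / 94952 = -75.00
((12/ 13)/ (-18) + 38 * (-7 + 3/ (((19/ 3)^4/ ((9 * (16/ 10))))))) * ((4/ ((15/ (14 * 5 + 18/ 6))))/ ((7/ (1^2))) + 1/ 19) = -2003876751496/ 2668322475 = -750.99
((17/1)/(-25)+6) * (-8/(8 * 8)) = -0.66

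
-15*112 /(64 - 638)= 120 /41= 2.93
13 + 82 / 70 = 496 / 35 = 14.17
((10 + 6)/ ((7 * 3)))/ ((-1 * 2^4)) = -1/ 21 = -0.05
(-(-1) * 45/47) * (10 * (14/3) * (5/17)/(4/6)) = 19.71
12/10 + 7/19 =149/95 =1.57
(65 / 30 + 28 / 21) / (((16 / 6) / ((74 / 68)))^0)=7 / 2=3.50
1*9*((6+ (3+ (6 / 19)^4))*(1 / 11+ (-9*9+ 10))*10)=-82427787000 / 1433531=-57499.83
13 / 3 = 4.33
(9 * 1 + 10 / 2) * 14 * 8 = 1568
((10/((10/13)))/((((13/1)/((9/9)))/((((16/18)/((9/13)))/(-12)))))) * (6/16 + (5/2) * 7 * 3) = -611/108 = -5.66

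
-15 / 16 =-0.94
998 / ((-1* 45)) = -998 / 45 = -22.18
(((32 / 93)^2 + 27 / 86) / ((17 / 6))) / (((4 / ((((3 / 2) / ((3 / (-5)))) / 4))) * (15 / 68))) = -321587 / 2975256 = -0.11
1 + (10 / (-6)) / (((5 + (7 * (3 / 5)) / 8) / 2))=263 / 663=0.40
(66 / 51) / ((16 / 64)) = 88 / 17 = 5.18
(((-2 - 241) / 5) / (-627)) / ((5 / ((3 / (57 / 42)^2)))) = 47628 / 1886225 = 0.03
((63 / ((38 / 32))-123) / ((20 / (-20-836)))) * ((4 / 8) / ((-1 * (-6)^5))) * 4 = 47401 / 61560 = 0.77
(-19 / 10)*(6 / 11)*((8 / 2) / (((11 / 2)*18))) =-76 / 1815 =-0.04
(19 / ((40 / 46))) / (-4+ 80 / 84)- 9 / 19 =-185883 / 24320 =-7.64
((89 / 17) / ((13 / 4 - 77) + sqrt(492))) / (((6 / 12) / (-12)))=68352 * sqrt(123) / 1345601 + 2520480 / 1345601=2.44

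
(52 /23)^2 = 5.11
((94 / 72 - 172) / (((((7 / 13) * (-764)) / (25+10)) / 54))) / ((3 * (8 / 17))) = 6790225 / 12224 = 555.48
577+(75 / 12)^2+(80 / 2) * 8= 14977 / 16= 936.06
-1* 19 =-19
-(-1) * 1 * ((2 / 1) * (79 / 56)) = 79 / 28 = 2.82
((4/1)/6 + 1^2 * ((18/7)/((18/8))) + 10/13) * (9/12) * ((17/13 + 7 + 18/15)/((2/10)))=108768/1183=91.94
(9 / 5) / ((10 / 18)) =81 / 25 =3.24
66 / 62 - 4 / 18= 235 / 279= 0.84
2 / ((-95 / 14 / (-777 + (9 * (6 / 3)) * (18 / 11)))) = 230244 / 1045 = 220.33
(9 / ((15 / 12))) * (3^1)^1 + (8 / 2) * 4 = 188 / 5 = 37.60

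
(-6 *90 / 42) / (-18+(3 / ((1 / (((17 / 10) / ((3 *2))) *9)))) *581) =-200 / 68859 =-0.00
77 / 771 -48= -36931 / 771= -47.90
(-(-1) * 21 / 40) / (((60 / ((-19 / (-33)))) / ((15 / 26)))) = 0.00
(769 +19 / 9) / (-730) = -694 / 657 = -1.06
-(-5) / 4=5 / 4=1.25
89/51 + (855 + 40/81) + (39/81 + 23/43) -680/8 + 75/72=366775177/473688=774.30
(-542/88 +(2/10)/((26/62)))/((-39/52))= 5417/715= 7.58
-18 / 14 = -1.29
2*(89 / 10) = 89 / 5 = 17.80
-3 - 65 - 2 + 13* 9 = 47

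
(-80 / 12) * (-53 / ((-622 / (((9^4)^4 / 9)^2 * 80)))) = -1926457782282065411582084000000.00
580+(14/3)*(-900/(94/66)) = -111340/47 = -2368.94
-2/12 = -1/6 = -0.17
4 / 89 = 0.04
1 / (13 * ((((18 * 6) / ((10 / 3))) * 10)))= 1 / 4212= 0.00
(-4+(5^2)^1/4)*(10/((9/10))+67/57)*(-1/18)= -2101/1368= -1.54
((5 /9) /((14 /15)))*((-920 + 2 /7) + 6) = -26650 /49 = -543.88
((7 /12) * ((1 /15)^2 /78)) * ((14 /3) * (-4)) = -49 /78975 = -0.00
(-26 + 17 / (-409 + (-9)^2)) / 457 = -8545 / 149896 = -0.06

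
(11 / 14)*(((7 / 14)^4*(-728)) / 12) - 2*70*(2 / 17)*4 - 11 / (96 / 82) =-10643 / 136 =-78.26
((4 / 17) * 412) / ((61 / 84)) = 138432 / 1037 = 133.49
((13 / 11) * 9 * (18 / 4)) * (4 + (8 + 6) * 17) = 11583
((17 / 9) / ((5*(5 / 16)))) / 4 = 68 / 225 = 0.30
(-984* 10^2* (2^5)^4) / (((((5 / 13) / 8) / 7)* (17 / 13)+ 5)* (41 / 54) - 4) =524063009328.16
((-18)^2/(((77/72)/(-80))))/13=-1866240/1001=-1864.38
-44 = -44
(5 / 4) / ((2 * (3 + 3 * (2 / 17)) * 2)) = 85 / 912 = 0.09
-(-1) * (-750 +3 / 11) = -8247 / 11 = -749.73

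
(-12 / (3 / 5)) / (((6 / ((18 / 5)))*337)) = -12 / 337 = -0.04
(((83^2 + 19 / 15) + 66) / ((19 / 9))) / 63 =104344 / 1995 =52.30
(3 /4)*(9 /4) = 27 /16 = 1.69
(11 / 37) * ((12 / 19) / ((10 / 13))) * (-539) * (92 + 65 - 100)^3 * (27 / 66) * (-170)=62696856222 / 37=1694509627.62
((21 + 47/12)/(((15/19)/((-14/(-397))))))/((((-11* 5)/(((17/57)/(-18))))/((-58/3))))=-1031849/159177150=-0.01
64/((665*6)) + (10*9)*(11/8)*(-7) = -6912547/7980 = -866.23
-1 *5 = -5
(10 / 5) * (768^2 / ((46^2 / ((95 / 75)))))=1867776 / 2645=706.15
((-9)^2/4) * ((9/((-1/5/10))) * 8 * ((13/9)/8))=-26325/2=-13162.50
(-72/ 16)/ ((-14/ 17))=153/ 28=5.46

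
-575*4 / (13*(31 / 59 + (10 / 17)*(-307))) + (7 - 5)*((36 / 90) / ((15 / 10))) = 17795404 / 11739195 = 1.52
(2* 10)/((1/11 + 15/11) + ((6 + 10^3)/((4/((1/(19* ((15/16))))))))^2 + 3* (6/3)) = 8934750/92389393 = 0.10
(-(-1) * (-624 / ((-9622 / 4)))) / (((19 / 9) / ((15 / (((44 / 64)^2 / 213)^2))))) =500942053048320 / 1338319169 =374306.87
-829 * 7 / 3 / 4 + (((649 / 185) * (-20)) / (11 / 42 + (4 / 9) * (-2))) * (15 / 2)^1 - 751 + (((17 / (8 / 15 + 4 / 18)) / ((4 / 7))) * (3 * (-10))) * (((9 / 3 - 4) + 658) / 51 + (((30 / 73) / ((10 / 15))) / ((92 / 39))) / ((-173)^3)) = -323729806511524502345 / 20735188109544624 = -15612.58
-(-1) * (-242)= -242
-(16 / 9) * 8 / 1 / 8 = -16 / 9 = -1.78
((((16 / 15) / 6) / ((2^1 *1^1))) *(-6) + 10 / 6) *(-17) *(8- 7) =-289 / 15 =-19.27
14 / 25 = 0.56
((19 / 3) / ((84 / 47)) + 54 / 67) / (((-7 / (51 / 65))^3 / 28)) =-1082417421 / 6311157125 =-0.17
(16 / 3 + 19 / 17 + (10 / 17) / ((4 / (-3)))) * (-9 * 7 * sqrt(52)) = -12873 * sqrt(13) / 17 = -2730.25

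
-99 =-99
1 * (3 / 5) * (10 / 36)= 1 / 6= 0.17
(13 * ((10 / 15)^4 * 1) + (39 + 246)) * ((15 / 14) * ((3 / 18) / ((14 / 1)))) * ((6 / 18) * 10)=582325 / 47628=12.23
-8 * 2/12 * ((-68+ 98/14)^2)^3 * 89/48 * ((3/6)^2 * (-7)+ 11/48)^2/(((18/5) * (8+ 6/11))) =-1343932406977019255/140341248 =-9576175401.95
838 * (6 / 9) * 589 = 987164 / 3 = 329054.67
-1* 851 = -851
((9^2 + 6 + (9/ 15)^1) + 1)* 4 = 1772/ 5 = 354.40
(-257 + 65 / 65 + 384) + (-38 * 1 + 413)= 503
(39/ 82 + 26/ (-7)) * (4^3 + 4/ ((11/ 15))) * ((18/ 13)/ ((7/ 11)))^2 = -14975928/ 14063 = -1064.92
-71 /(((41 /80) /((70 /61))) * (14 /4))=-113600 /2501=-45.42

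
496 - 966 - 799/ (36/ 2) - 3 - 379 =-16135/ 18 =-896.39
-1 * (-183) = 183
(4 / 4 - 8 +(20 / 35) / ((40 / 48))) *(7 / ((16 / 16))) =-221 / 5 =-44.20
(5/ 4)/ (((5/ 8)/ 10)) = 20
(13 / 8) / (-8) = -13 / 64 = -0.20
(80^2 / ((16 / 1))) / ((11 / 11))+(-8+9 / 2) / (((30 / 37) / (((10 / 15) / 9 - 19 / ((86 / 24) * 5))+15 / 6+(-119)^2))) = -42307896797 / 696600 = -60734.85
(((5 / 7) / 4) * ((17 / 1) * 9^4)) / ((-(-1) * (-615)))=-37179 / 1148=-32.39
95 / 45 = 19 / 9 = 2.11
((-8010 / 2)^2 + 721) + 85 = 16040831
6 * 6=36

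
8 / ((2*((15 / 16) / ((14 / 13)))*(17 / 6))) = 1792 / 1105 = 1.62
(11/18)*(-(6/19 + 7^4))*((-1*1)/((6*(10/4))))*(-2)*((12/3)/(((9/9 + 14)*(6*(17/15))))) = -200750/26163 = -7.67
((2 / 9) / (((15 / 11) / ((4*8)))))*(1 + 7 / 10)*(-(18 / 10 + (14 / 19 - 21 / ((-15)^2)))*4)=-83345152 / 961875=-86.65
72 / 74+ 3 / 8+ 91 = 27335 / 296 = 92.35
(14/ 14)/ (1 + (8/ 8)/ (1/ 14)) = 1/ 15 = 0.07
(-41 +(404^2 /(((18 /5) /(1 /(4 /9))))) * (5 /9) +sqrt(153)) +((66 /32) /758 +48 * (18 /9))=56739.59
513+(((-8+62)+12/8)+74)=1285/2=642.50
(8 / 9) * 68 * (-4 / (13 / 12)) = -8704 / 39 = -223.18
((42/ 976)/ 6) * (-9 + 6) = -0.02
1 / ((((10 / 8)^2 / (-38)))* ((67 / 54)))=-32832 / 1675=-19.60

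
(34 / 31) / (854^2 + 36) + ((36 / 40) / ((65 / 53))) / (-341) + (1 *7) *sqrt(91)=66.77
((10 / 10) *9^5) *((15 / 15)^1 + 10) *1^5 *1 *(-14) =-9093546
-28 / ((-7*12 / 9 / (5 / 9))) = 5 / 3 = 1.67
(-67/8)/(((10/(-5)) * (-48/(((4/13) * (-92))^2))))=-35443/507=-69.91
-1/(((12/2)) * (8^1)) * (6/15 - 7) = 11/80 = 0.14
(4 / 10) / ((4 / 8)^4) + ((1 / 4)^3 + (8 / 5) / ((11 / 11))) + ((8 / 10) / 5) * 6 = 14361 / 1600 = 8.98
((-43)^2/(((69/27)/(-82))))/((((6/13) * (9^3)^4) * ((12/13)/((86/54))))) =-550904003/701554968618804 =-0.00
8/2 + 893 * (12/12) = 897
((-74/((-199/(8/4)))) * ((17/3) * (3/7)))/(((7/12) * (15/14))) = 20128/6965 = 2.89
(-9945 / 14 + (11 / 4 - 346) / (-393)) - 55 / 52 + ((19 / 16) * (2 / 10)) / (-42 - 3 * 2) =-32526425539 / 45776640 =-710.55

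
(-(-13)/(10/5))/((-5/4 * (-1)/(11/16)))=143/40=3.58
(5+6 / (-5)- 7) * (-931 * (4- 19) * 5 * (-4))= 893760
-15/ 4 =-3.75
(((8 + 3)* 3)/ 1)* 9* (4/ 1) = 1188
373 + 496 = 869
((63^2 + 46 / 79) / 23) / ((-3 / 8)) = -2508776 / 5451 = -460.24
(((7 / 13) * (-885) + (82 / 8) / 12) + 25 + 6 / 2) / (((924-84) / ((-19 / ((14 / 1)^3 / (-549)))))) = -64754489 / 31962112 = -2.03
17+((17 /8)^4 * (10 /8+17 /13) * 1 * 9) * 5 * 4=500778401 /53248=9404.64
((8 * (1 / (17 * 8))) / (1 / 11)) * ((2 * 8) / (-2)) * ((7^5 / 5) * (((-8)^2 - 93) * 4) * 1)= 171565856 / 85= 2018421.84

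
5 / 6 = 0.83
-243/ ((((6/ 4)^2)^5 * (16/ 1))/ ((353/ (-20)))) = 5648/ 1215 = 4.65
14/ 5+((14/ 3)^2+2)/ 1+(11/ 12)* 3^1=5279/ 180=29.33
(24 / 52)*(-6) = -36 / 13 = -2.77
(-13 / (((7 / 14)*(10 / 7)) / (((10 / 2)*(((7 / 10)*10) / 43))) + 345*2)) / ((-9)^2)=-637 / 2742093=-0.00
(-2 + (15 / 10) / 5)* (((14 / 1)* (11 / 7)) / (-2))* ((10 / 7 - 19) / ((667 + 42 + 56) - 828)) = 7667 / 1470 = 5.22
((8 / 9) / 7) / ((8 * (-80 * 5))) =-1 / 25200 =-0.00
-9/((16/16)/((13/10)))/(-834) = 39/2780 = 0.01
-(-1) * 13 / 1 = 13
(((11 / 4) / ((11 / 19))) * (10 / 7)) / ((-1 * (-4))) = 95 / 56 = 1.70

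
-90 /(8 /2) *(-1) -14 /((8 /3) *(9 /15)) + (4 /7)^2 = 2759 /196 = 14.08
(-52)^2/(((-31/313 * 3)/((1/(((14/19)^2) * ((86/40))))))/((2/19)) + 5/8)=-643227520/635129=-1012.75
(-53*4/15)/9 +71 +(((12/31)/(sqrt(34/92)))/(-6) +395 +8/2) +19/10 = 126989/270 - 2*sqrt(782)/527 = 470.22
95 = 95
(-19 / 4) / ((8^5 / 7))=-133 / 131072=-0.00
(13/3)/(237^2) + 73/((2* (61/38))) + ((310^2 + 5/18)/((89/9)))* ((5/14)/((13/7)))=1891.59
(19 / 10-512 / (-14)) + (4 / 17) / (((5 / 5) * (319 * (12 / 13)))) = 43813327 / 1138830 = 38.47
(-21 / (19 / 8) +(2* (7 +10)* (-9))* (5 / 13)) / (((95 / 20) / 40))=-5000640 / 4693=-1065.55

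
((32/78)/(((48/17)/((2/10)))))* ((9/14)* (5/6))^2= 0.01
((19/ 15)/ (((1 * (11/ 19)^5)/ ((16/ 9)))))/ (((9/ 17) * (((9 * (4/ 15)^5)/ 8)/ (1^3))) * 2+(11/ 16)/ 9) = 127964796320000/ 288279518439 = 443.89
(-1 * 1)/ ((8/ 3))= -0.38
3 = 3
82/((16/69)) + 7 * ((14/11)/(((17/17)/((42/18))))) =98845/264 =374.41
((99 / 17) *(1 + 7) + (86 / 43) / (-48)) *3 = 18991 / 136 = 139.64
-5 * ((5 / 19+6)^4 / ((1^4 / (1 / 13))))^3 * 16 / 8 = -80642417151862766255889610 / 4862652877188355717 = -16584037.39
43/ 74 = 0.58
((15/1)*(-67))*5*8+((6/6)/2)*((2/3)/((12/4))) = -361799/9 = -40199.89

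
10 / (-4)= -5 / 2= -2.50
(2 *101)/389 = 202/389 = 0.52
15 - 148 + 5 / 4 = -527 / 4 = -131.75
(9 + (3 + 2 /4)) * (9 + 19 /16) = 4075 /32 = 127.34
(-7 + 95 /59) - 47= -3091 /59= -52.39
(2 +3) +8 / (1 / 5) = 45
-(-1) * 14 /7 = 2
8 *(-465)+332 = -3388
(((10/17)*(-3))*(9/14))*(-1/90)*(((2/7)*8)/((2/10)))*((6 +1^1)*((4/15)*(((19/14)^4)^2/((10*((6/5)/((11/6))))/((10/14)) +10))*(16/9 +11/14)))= 17747823377845/42872963392224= 0.41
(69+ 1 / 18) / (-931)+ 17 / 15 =88747 / 83790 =1.06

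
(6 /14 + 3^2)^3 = 287496 /343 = 838.18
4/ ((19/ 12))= 48/ 19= 2.53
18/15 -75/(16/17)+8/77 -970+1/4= -6456503/6160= -1048.13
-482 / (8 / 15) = -903.75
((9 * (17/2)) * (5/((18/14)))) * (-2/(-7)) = 85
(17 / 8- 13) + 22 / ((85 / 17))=-259 / 40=-6.48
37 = 37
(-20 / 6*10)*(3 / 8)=-25 / 2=-12.50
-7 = -7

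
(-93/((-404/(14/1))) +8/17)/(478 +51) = 12683/1816586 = 0.01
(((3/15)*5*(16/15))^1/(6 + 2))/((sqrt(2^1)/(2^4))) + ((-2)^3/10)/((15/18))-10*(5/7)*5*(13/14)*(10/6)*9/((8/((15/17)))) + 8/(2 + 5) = -9110161/166600 + 16*sqrt(2)/15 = -53.17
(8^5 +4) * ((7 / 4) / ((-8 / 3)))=-172053 / 8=-21506.62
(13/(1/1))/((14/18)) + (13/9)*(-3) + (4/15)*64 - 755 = -725.55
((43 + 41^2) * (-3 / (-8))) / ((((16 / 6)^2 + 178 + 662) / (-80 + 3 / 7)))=-6481809 / 106736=-60.73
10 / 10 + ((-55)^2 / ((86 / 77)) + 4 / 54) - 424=5306941 / 2322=2285.50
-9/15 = -3/5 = -0.60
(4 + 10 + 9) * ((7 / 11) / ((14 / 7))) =161 / 22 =7.32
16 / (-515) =-16 / 515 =-0.03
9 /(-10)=-9 /10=-0.90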